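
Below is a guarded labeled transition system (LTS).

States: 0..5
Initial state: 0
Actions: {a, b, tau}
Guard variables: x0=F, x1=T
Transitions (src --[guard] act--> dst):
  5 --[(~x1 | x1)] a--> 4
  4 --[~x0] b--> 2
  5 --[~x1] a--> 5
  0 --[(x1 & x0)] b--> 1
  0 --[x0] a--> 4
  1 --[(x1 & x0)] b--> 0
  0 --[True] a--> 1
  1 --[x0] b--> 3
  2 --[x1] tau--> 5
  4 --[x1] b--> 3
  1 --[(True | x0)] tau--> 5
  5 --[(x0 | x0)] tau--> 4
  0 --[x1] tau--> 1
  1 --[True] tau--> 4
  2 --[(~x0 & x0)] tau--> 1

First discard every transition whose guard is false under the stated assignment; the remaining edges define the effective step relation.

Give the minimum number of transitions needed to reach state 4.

Answer: 2

Analysis:
Breadth-first toward 4:
  Layer 0: {0}
  Layer 1: {1}
  Layer 2: {4,5}
depth(4)=2, e.g. a·tau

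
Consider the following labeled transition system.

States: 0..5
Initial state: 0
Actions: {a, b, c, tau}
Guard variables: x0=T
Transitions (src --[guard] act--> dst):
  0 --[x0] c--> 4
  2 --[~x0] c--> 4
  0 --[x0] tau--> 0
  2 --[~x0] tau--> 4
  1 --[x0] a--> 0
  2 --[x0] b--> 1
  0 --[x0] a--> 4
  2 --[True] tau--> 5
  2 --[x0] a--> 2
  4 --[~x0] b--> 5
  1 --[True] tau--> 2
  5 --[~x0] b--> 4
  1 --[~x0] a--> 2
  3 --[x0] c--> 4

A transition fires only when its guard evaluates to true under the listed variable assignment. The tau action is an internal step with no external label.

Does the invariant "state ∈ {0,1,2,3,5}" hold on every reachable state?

Inv-set: {0,1,2,3,5}
R = {0,4}
  0: ok
  4: outside
reach 4 via c — violates

Answer: INVARIANT VIOLATED at state 4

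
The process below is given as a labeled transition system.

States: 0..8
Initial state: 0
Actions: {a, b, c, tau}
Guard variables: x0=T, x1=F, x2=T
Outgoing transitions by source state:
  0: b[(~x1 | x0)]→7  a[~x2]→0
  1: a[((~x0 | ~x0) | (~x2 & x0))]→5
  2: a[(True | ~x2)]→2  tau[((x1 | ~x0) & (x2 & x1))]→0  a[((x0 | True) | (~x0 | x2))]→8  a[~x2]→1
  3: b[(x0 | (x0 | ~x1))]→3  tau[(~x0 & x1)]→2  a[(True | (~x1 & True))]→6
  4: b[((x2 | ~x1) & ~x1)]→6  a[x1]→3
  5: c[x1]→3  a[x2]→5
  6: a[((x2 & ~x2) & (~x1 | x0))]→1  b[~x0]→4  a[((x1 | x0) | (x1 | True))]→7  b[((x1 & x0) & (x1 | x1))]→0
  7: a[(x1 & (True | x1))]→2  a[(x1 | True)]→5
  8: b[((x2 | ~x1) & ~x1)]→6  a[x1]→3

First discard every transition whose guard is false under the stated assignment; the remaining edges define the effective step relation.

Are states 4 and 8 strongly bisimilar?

Compute ~ classes (split until stable):
  P[0] = {{0,1,2,3,4,5,6,7,8}}
  P[1] = {{0,4,8},{1},{2,5,6,7},{3}}
  P[2] = {{0,4,8},{1},{2},{3},{5,6,7}}
5 equivalence class(es) (converged in 3)
[4]={0,4,8}  [8]={0,4,8}

Answer: BISIMILAR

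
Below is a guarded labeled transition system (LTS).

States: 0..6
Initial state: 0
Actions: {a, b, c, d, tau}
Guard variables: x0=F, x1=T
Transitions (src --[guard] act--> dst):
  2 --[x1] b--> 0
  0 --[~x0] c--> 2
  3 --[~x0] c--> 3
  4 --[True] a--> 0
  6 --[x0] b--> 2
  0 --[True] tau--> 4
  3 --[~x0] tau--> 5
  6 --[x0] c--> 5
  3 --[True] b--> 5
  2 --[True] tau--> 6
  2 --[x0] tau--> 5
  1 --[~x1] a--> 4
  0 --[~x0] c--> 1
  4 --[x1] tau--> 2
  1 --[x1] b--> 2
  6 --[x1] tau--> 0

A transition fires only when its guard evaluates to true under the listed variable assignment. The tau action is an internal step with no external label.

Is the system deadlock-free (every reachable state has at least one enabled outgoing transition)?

Answer: DEADLOCK-FREE

Working:
Reachable = {0,1,2,4,6}
  0: c→1  c→2  tau→4  [3 out]
  1: b→2  [1 out]
  2: b→0  tau→6  [2 out]
  4: a→0  tau→2  [2 out]
  6: tau→0  [1 out]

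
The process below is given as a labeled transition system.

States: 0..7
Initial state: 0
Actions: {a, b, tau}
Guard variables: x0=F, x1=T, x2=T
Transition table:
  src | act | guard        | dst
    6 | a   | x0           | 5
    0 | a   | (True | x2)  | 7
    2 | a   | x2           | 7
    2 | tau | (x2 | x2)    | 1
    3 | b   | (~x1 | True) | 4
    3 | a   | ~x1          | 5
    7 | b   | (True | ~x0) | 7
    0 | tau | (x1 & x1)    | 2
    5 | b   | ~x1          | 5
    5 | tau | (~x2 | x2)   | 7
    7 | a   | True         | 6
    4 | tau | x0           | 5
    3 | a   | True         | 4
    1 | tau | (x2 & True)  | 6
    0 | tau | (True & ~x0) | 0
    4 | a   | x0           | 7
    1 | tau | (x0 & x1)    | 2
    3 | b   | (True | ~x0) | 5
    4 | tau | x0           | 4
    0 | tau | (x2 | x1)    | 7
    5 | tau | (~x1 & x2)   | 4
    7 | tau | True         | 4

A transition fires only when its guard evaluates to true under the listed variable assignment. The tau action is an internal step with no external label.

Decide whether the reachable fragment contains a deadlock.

Answer: DEADLOCK at state 4

Trace:
Reach set: {0,1,2,4,6,7}
  0: a→7  tau→0  tau→2  tau→7  [4 out]
  1: tau→6  [1 out]
  2: a→7  tau→1  [2 out]
  4: ∅  [no exit]
  6: ∅  [no exit]
  7: a→6  b→7  tau→4  [3 out]
trace reaching 4: a·tau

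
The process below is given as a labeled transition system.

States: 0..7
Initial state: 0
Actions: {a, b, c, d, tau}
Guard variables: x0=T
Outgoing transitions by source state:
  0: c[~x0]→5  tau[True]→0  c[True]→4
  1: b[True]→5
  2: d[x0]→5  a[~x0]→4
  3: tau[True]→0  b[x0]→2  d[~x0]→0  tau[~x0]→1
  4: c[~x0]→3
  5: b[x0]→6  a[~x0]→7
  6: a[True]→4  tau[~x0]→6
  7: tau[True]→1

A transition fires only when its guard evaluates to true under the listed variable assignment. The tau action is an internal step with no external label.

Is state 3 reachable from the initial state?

Answer: UNREACHABLE

Working:
After dropping false guards: 9 live edges.
L0 = {0}
L1 = {4}  now seen {0,4}
R = {0,4}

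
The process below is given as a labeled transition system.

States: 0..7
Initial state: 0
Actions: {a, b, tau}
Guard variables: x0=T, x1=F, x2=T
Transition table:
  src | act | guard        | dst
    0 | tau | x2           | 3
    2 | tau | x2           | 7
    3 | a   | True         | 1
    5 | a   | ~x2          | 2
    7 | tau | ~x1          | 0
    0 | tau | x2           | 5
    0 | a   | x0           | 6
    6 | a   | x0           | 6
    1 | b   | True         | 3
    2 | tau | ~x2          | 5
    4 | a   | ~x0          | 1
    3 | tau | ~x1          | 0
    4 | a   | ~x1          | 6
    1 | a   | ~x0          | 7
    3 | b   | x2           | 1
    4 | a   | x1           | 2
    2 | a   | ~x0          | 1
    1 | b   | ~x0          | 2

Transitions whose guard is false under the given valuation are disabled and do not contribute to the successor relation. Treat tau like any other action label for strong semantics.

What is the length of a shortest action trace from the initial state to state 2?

BFS to 2:
  depth 0: {0}
  depth 1: {3,5,6}
  depth 2: {1}
2 never appears.

Answer: UNREACHABLE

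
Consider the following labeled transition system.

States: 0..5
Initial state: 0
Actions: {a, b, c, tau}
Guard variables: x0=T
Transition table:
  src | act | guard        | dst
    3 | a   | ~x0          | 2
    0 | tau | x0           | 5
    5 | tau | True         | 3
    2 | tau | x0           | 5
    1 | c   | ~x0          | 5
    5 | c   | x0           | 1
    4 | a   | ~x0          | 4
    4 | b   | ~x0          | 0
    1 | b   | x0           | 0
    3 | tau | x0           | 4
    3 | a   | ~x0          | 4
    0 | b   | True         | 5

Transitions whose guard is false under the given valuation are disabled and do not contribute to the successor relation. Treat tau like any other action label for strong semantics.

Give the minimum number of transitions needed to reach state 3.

Answer: 2

Analysis:
Breadth-first toward 3:
  Layer 0: {0}
  Layer 1: {5}
  Layer 2: {1,3}
first hit 3 at d=2 via b·tau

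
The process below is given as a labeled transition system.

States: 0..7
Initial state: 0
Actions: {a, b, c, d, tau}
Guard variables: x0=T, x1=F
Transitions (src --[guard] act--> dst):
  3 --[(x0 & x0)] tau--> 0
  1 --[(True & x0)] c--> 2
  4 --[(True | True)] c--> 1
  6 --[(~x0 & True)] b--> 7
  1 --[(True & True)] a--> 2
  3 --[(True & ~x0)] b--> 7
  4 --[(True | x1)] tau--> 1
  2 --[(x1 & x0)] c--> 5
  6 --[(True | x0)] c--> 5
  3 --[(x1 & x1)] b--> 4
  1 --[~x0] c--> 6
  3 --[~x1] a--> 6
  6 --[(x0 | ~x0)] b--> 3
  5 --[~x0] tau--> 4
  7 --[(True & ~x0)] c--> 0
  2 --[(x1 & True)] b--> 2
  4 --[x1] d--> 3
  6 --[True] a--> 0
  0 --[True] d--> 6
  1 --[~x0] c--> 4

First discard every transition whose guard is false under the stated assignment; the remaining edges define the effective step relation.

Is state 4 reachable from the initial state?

10 transition(s) survive guard evaluation.
Layer 0: {0}
Layer 1: {6}  now seen {0,6}
Layer 2: {3,5}  now seen {0,3,5,6}
Reachable = {0,3,5,6}

Answer: UNREACHABLE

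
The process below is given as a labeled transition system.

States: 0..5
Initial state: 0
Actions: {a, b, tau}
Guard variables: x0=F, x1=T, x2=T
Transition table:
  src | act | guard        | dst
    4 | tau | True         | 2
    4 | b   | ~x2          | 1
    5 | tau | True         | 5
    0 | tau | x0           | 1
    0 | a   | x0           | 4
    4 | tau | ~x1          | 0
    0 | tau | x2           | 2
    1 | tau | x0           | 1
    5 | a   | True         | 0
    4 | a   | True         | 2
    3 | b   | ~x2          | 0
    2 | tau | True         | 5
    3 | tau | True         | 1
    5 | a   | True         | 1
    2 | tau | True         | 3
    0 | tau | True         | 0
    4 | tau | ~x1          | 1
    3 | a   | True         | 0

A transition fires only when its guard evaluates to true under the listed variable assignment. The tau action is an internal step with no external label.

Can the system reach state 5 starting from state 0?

11 transition(s) survive guard evaluation.
L0 = {0}
L1 = {2}  total {0,2}
L2 = {3,5}  total {0,2,3,5}
L3 = {1}  total {0,1,2,3,5}
R = {0,1,2,3,5}
witness 5: tau·tau

Answer: REACHABLE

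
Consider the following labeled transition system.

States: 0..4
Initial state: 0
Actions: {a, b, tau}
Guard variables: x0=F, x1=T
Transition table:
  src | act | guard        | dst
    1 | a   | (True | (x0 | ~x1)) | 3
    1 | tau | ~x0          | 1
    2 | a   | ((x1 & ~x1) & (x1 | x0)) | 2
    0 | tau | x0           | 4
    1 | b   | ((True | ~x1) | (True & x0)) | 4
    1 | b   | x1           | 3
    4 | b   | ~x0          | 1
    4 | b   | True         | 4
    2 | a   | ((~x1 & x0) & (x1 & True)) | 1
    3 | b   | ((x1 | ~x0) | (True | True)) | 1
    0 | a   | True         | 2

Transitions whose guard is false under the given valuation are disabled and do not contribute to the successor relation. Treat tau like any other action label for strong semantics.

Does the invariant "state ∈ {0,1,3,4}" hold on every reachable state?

Allowed set {0,1,3,4}
Reach set: {0,2}
  0: ✓
  2: VIOLATES
witness against invariant: a → 2

Answer: INVARIANT VIOLATED at state 2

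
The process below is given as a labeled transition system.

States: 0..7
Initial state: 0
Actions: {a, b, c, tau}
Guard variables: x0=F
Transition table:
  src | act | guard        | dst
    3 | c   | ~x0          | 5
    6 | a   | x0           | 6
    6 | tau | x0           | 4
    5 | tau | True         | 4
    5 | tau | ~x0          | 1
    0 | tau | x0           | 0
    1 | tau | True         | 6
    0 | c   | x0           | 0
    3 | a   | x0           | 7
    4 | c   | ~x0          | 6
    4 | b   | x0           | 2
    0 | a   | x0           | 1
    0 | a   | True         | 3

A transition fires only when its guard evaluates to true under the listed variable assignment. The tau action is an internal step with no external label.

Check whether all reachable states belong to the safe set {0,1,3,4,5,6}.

Answer: INVARIANT HOLDS

Analysis:
Inv-set: {0,1,3,4,5,6}
R = {0,1,3,4,5,6}
  0: ✓
  1: ✓
  3: ✓
  4: ✓
  5: ✓
  6: ✓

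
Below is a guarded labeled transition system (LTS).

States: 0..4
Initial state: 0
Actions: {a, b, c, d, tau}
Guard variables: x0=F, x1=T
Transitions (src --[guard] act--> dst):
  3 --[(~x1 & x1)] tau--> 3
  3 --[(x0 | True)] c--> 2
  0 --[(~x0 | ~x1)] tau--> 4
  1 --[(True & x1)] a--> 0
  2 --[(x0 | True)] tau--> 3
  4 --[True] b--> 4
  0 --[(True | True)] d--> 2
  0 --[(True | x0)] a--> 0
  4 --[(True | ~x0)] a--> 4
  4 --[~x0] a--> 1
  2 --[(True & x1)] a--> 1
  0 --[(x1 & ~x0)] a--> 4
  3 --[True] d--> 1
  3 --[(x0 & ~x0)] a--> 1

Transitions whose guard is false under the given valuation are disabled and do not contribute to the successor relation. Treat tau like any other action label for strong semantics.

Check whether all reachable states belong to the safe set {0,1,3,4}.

Answer: INVARIANT VIOLATED at state 2

Trace:
Inv-set: {0,1,3,4}
Reachable = {0,1,2,3,4}
  0: safe
  1: safe
  2: VIOLATES
  3: safe
  4: safe
reach 2 via d — violates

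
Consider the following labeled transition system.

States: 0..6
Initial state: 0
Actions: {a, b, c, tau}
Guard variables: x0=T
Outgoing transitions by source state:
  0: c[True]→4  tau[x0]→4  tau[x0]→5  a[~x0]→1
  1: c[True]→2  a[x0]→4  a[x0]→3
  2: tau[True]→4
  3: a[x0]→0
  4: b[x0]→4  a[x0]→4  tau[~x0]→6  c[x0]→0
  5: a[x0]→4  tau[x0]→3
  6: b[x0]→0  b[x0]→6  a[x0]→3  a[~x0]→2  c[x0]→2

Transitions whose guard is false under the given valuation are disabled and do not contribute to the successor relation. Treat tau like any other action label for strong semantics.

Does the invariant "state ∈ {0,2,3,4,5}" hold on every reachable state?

Answer: INVARIANT HOLDS

Analysis:
Safe = {0,2,3,4,5}
Reach set: {0,3,4,5}
  0: ✓
  3: ✓
  4: ✓
  5: ✓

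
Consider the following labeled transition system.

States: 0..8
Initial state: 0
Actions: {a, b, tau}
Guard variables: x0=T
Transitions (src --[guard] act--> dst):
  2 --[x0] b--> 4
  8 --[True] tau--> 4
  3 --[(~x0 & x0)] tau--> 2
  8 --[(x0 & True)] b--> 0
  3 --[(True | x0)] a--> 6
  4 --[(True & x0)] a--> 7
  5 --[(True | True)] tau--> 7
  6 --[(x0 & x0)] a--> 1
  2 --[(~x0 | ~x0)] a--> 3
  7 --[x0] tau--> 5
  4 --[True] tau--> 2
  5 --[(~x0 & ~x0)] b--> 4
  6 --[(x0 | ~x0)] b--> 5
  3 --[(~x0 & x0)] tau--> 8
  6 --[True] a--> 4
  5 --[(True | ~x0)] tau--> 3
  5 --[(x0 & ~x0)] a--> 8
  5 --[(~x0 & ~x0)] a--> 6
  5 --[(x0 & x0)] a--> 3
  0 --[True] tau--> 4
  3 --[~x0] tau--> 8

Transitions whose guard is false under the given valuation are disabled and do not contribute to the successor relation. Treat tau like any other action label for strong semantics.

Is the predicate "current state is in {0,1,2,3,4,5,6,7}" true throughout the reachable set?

Allowed set {0,1,2,3,4,5,6,7}
Reachable = {0,1,2,3,4,5,6,7}
  0: safe
  1: safe
  2: safe
  3: safe
  4: safe
  5: safe
  6: safe
  7: safe

Answer: INVARIANT HOLDS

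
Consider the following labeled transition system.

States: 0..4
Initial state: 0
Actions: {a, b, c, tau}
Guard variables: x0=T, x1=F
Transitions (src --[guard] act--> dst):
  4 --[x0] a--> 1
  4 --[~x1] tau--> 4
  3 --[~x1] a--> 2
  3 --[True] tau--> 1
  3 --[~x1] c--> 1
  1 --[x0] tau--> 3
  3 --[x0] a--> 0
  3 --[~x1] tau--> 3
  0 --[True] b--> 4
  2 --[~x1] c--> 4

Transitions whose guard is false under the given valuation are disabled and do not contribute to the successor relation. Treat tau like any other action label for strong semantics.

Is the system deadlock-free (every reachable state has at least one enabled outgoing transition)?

R = {0,1,2,3,4}
  0: b→4  [1 out]
  1: tau→3  [1 out]
  2: c→4  [1 out]
  3: a→0  a→2  c→1  tau→1  tau→3  [5 out]
  4: a→1  tau→4  [2 out]

Answer: DEADLOCK-FREE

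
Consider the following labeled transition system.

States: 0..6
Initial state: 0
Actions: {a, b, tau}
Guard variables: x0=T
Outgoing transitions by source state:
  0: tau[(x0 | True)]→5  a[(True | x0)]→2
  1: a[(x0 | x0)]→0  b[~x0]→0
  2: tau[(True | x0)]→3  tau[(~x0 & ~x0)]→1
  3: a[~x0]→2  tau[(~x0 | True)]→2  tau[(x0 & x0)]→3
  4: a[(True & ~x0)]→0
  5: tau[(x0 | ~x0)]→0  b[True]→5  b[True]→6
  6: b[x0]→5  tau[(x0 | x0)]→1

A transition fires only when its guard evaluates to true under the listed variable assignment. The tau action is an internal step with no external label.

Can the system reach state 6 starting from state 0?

Answer: REACHABLE

Trace:
11 transition(s) survive guard evaluation.
depth 0: {0}
depth 1: {2,5}  cumulative {0,2,5}
depth 2: {3,6}  cumulative {0,2,3,5,6}
depth 3: {1}  cumulative {0,1,2,3,5,6}
R = {0,1,2,3,5,6}
witness 6: tau·b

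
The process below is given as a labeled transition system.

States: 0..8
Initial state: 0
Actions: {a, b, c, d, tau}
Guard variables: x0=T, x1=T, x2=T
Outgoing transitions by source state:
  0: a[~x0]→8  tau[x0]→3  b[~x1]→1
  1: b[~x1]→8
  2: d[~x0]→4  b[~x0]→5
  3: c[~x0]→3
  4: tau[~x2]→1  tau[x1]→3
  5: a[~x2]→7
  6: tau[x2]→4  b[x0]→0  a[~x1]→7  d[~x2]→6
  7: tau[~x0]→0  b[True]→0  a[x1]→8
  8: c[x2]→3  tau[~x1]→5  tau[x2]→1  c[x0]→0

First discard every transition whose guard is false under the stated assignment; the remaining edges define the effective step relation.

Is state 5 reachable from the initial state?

Answer: UNREACHABLE

Working:
9 transition(s) survive guard evaluation.
Layer 0: {0}
Layer 1: {3}  cumulative {0,3}
R = {0,3}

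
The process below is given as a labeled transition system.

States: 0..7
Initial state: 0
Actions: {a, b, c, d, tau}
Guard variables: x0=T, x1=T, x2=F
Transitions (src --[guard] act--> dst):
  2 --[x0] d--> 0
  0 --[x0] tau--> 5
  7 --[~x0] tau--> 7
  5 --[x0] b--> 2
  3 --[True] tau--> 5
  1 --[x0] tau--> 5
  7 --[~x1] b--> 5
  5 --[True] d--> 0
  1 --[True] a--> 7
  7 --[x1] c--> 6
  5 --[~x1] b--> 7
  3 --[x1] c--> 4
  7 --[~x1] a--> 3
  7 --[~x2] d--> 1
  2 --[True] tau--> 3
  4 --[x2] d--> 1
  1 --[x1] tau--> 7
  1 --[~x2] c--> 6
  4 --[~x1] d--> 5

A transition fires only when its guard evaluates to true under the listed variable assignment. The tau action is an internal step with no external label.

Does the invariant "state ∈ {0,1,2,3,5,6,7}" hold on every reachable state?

Inv-set: {0,1,2,3,5,6,7}
Reachable = {0,2,3,4,5}
  0: safe
  2: safe
  3: safe
  4: ✗ unsafe
  5: safe
witness against invariant: tau·b·tau·c → 4

Answer: INVARIANT VIOLATED at state 4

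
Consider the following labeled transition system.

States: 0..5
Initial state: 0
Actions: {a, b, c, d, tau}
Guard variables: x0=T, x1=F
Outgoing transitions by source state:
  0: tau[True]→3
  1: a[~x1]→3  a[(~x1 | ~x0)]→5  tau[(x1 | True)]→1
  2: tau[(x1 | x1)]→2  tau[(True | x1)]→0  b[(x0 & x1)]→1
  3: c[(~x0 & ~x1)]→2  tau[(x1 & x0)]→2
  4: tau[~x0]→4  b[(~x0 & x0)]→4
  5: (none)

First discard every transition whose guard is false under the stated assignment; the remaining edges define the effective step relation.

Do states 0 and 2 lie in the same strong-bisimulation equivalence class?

Answer: NOT BISIMILAR

Trace:
Refine partition for ~:
  round 0: {{0,1,2,3,4,5}}
  round 1: {{0,2},{1},{3,4,5}}
  round 2: {{0},{1},{2},{3,4,5}}
Fixed point at round 3; 4 class(es).
class of 0: {0}; class of 2: {2}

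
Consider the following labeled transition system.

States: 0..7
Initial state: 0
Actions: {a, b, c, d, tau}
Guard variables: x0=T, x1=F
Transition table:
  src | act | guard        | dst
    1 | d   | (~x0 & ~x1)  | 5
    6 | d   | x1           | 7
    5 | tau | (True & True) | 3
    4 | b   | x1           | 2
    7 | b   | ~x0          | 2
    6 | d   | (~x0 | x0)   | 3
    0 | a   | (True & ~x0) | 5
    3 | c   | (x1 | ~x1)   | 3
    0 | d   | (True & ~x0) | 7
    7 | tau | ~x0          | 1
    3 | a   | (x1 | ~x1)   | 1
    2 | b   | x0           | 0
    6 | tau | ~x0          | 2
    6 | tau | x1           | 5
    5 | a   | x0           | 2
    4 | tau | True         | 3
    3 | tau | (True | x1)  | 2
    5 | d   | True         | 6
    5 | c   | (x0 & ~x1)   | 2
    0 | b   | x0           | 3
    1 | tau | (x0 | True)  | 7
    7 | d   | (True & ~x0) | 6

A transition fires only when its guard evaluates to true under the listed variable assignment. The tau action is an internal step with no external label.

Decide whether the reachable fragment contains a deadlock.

R = {0,1,2,3,7}
  0: b→3  [deg 1]
  1: tau→7  [deg 1]
  2: b→0  [deg 1]
  3: a→1  c→3  tau→2  [deg 3]
  7: ∅  [deadlock]
trace reaching 7: b·a·tau

Answer: DEADLOCK at state 7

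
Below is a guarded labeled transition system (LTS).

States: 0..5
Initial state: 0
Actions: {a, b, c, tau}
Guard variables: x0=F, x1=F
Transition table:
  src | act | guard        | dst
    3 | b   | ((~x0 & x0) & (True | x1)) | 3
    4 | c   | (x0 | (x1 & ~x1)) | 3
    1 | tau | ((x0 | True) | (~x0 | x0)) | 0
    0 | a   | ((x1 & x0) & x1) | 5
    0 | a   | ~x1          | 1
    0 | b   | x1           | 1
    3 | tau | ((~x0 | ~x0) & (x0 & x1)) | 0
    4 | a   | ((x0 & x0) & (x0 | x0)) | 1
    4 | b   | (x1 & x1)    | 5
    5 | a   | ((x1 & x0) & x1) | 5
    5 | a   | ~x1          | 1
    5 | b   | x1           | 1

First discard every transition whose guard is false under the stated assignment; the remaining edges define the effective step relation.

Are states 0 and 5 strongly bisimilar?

Bisimulation quotient by refinement:
  round 0: {{0,1,2,3,4,5}}
  round 1: {{0,5},{1},{2,3,4}}
Fixed point at round 2; 3 class(es).
class of 0: {0,5}; class of 5: {0,5}

Answer: BISIMILAR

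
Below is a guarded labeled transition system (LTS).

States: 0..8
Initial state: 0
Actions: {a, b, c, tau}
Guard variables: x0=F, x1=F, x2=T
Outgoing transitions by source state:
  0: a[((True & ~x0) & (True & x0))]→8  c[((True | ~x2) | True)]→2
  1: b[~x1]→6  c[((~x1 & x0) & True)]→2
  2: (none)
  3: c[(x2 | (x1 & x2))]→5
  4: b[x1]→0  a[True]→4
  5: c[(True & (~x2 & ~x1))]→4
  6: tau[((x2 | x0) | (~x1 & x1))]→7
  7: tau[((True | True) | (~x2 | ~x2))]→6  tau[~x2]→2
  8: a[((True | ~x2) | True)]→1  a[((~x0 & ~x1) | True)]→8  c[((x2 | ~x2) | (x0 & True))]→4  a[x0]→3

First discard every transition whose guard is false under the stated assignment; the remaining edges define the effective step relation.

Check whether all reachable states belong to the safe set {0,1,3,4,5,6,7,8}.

Inv-set: {0,1,3,4,5,6,7,8}
Reach set: {0,2}
  0: ✓
  2: ✗ unsafe
witness against invariant: c → 2

Answer: INVARIANT VIOLATED at state 2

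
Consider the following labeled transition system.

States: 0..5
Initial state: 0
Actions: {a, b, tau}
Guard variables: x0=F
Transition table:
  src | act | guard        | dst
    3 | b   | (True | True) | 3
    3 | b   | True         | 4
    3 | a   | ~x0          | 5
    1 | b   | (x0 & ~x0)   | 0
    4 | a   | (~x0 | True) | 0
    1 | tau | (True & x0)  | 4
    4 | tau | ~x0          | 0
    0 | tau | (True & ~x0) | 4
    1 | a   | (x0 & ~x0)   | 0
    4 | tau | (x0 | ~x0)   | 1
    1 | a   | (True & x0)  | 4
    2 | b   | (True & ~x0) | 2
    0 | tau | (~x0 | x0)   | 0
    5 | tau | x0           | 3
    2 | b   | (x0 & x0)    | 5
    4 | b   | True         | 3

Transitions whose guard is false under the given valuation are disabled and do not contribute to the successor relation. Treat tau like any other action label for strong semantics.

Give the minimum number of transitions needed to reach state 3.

Answer: 2

Working:
BFS to 3:
  Layer 0: {0}
  Layer 1: {4}
  Layer 2: {1,3}
depth(3)=2, e.g. tau·b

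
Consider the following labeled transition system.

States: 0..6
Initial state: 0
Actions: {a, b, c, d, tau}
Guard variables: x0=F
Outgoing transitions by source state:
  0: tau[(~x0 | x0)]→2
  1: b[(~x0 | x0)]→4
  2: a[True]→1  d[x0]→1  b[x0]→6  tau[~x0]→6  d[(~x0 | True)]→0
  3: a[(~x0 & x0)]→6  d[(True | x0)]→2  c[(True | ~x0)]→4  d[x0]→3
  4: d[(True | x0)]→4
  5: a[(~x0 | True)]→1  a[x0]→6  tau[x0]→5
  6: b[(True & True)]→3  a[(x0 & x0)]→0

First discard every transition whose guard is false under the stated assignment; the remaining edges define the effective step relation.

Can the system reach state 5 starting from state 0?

After dropping false guards: 10 live edges.
L0 = {0}
L1 = {2}  total {0,2}
L2 = {1,6}  total {0,1,2,6}
L3 = {3,4}  total {0,1,2,3,4,6}
Reach set: {0,1,2,3,4,6}

Answer: UNREACHABLE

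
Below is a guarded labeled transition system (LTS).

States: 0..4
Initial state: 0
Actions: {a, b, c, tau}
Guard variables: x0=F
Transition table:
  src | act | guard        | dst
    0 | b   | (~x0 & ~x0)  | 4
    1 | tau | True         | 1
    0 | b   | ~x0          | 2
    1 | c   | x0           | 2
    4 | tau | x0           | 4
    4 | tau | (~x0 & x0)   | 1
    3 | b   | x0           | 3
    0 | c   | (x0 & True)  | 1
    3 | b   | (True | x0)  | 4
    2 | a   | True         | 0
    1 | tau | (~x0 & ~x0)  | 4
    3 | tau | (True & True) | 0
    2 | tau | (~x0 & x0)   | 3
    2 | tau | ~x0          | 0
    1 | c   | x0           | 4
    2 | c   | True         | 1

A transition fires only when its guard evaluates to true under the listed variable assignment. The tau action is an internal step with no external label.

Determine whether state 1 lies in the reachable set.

Answer: REACHABLE

Working:
9 transition(s) survive guard evaluation.
depth 0: {0}
depth 1: {2,4}  total {0,2,4}
depth 2: {1}  total {0,1,2,4}
Reach set: {0,1,2,4}
trace reaching 1: b·c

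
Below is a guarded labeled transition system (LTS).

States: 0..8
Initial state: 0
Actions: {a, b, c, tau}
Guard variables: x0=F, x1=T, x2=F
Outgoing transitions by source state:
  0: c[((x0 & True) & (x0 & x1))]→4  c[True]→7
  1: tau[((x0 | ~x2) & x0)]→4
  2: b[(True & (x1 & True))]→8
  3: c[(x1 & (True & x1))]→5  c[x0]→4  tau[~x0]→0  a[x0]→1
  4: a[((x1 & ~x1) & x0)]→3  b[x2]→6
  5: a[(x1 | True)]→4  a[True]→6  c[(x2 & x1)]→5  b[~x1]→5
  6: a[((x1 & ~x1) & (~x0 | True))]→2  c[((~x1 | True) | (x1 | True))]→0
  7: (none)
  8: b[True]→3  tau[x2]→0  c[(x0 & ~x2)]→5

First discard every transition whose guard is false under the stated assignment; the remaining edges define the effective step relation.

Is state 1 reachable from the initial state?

After dropping false guards: 8 live edges.
Layer 0: {0}
Layer 1: {7}  cumulative {0,7}
Reachable = {0,7}

Answer: UNREACHABLE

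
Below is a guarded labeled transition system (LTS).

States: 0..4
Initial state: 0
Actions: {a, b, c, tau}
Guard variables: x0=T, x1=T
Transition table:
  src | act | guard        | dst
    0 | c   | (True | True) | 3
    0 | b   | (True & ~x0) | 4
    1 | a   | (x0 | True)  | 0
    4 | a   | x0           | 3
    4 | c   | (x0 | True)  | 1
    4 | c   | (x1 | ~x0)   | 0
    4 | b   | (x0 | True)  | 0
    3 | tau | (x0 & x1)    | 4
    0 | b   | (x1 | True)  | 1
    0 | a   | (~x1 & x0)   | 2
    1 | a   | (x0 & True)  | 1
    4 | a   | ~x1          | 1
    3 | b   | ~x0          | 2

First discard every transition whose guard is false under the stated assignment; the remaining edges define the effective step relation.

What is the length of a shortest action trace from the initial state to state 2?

Answer: UNREACHABLE

Trace:
Layered search for 2:
  depth 0: {0}
  depth 1: {1,3}
  depth 2: {4}
2 never appears.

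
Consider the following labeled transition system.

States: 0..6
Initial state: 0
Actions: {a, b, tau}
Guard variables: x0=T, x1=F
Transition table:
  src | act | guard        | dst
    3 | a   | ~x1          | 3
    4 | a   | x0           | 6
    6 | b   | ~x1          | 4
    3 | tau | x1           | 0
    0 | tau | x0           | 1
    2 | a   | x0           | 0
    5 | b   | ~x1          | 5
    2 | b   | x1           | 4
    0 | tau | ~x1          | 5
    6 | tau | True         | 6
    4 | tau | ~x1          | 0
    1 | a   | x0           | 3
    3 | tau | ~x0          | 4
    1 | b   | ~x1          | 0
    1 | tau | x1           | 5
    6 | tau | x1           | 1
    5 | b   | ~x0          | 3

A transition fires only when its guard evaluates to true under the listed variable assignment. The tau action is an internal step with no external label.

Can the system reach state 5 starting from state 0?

Answer: REACHABLE

Working:
11 transition(s) survive guard evaluation.
depth 0: {0}
depth 1: {1,5}  now seen {0,1,5}
depth 2: {3}  now seen {0,1,3,5}
Reach set: {0,1,3,5}
Path to 5: tau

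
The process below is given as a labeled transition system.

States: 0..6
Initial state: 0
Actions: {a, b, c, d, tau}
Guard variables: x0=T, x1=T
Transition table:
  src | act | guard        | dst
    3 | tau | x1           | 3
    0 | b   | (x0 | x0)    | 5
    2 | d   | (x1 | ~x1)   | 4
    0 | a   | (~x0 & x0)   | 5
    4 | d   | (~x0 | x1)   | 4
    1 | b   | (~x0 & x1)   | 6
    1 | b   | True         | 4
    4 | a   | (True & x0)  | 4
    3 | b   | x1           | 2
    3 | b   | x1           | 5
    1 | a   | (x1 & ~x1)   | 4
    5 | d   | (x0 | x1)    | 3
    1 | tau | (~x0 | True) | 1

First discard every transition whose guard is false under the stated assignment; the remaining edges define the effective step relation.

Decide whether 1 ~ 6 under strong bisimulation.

Answer: NOT BISIMILAR

Analysis:
Compute ~ classes (split until stable):
  round 0: {{0,1,2,3,4,5,6}}
  round 1: {{0},{1,3},{2,5},{4},{6}}
  round 2: {{0},{1},{2},{3},{4},{5},{6}}
7 equivalence class(es) (converged in 3)
[1]={1}  [6]={6}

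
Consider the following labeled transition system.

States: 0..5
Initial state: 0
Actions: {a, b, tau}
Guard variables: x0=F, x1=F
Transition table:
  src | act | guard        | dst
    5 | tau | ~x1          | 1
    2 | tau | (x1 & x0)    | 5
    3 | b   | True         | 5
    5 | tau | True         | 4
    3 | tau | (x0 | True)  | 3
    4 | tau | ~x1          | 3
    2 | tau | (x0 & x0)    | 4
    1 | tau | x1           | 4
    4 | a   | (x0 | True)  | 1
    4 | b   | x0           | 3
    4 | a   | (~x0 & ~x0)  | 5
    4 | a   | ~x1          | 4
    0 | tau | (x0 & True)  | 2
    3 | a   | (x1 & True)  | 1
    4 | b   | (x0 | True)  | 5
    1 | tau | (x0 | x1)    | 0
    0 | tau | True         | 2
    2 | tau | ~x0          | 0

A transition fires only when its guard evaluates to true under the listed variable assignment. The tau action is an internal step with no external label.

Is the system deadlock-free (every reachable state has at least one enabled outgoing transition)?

Answer: DEADLOCK-FREE

Working:
Reachable = {0,2}
  0: tau→2  [1 exit(s)]
  2: tau→0  [1 exit(s)]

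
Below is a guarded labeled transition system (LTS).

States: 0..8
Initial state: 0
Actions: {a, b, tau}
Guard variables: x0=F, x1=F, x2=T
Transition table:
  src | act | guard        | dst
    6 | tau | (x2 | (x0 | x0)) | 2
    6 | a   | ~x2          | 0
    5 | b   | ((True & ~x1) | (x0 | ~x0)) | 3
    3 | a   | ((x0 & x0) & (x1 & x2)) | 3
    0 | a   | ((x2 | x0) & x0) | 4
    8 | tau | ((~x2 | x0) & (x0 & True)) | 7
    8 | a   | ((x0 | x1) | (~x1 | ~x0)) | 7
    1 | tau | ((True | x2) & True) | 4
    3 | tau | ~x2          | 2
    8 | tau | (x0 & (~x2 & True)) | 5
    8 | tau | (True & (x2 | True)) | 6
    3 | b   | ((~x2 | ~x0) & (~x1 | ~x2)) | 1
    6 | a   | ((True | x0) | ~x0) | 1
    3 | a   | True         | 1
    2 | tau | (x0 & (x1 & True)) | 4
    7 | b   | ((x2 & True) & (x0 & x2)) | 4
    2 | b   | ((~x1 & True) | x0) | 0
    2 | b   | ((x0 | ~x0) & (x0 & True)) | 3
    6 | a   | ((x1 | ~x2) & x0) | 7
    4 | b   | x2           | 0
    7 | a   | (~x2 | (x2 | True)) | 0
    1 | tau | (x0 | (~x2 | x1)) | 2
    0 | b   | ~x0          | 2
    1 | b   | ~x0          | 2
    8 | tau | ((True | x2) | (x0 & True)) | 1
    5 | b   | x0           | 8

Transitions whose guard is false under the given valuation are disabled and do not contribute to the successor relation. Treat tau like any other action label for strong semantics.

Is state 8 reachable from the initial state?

After dropping false guards: 14 live edges.
depth 0: {0}
depth 1: {2}  total {0,2}
Reach set: {0,2}

Answer: UNREACHABLE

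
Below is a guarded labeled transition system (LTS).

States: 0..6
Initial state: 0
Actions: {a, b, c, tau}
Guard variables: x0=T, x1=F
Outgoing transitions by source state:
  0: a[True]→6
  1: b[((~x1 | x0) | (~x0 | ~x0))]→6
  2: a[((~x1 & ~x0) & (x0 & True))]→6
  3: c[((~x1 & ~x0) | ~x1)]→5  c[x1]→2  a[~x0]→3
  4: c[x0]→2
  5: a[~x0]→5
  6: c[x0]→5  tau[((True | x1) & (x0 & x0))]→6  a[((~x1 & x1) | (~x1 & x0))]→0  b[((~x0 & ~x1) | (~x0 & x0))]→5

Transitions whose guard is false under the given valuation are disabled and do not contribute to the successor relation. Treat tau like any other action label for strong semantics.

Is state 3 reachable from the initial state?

7 transition(s) survive guard evaluation.
L0 = {0}
L1 = {6}  now seen {0,6}
L2 = {5}  now seen {0,5,6}
Reach set: {0,5,6}

Answer: UNREACHABLE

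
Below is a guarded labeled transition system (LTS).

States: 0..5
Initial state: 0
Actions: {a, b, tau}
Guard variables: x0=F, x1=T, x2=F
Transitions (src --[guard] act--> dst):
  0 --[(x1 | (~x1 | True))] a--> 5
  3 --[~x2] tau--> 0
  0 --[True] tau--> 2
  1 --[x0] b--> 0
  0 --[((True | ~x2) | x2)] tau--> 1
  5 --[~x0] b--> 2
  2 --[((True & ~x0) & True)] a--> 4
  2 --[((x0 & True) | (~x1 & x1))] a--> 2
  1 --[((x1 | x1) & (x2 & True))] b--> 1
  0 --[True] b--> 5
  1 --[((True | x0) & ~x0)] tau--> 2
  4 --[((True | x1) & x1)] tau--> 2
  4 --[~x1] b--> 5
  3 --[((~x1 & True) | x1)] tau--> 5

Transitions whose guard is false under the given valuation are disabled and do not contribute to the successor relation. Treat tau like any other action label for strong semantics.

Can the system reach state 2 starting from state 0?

Answer: REACHABLE

Working:
10 transition(s) survive guard evaluation.
depth 0: {0}
depth 1: {1,2,5}  cumulative {0,1,2,5}
depth 2: {4}  cumulative {0,1,2,4,5}
R = {0,1,2,4,5}
trace reaching 2: tau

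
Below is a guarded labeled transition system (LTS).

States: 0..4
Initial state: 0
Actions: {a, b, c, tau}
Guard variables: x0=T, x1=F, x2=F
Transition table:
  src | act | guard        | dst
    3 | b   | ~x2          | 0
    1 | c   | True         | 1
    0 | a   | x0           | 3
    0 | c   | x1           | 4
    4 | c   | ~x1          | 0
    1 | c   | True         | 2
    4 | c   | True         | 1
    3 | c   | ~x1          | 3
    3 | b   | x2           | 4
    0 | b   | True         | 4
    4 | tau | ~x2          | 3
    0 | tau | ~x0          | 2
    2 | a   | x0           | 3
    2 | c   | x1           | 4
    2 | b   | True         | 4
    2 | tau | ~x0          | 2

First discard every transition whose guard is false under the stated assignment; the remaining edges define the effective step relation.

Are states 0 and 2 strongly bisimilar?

Compute ~ classes (split until stable):
  round 0: {{0,1,2,3,4}}
  round 1: {{0,2},{1},{3},{4}}
4 equivalence class(es) (converged in 2)
class of 0: {0,2}; class of 2: {0,2}

Answer: BISIMILAR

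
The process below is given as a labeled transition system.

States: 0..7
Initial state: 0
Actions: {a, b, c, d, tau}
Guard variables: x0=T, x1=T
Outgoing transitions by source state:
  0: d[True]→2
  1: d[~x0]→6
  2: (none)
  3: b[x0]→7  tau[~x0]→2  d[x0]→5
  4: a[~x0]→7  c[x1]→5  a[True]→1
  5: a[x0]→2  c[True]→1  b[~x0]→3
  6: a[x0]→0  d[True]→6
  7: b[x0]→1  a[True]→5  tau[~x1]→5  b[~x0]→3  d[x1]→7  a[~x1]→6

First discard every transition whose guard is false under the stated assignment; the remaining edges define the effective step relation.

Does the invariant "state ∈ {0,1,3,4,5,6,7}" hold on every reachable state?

Allowed set {0,1,3,4,5,6,7}
Reachable = {0,2}
  0: ok
  2: ✗ unsafe
counterexample path to 2: d

Answer: INVARIANT VIOLATED at state 2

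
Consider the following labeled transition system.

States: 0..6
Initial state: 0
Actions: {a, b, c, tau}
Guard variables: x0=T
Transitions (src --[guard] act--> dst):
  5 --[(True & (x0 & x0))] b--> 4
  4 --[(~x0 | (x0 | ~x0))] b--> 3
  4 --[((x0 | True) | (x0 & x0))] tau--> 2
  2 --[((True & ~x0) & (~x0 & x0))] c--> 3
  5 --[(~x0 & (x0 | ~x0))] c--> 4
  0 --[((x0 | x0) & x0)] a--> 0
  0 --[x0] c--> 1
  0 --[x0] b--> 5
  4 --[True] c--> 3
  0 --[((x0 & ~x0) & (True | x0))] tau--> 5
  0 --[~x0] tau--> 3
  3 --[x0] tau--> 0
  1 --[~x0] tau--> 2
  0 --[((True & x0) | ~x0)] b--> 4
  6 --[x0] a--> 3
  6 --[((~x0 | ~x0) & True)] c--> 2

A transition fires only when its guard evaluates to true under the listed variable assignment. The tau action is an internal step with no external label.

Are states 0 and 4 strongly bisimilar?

Refine partition for ~:
  P[0] = {{0,1,2,3,4,5,6}}
  P[1] = {{0},{1,2},{3},{4},{5},{6}}
6 equivalence class(es) (converged in 2)
class of 0: {0}; class of 4: {4}

Answer: NOT BISIMILAR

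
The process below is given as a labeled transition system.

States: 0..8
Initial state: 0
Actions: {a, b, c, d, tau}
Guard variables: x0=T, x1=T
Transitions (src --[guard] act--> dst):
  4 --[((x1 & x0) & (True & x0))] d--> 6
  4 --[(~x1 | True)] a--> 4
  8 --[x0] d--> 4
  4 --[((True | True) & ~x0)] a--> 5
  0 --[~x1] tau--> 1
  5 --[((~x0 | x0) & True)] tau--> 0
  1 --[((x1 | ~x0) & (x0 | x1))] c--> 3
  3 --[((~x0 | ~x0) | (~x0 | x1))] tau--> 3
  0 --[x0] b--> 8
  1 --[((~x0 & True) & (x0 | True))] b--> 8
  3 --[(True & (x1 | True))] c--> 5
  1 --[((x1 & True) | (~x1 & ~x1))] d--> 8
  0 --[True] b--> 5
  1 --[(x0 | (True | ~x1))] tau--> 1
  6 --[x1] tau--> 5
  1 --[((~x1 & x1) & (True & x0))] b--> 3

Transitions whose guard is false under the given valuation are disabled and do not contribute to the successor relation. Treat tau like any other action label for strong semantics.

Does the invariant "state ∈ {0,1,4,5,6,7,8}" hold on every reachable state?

Safe = {0,1,4,5,6,7,8}
Reachable = {0,4,5,6,8}
  0: ok
  4: ok
  5: ok
  6: ok
  8: ok

Answer: INVARIANT HOLDS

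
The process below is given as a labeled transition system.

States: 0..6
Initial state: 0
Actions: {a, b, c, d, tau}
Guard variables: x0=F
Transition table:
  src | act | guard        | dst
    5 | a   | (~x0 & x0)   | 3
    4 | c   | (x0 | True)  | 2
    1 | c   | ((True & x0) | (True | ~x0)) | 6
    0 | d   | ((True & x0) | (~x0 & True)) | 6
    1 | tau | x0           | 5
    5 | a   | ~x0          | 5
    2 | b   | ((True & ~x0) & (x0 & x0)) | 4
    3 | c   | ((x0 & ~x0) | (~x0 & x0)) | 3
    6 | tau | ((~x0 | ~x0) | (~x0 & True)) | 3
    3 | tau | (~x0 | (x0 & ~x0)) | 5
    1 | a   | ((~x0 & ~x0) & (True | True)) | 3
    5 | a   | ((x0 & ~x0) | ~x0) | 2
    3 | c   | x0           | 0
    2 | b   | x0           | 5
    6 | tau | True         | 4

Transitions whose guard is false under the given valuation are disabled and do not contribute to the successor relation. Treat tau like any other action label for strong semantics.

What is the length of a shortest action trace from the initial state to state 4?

Answer: 2

Working:
BFS to 4:
  depth 0: {0}
  depth 1: {6}
  depth 2: {3,4}
first hit 4 at d=2 via d·tau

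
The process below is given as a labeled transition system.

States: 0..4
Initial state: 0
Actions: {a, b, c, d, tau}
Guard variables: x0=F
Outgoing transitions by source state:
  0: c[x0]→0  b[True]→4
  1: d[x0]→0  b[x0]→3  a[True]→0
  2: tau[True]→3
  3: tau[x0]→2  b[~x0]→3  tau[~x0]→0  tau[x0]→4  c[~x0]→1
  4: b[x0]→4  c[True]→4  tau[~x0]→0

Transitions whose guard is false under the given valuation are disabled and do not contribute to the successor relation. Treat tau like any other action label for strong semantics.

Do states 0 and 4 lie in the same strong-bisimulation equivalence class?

Refine partition for ~:
  π0 = {{0,1,2,3,4}}
  π1 = {{0},{1},{2},{3},{4}}
Fixed point at round 2; 5 class(es).
0∈{0}, 4∈{4}

Answer: NOT BISIMILAR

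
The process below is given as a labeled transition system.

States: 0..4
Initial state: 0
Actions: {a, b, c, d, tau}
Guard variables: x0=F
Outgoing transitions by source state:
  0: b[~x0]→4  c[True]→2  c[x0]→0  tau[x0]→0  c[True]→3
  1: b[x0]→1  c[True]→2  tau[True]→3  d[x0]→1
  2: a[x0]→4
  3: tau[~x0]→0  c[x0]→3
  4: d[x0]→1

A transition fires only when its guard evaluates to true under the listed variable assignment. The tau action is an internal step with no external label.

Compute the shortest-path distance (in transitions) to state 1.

Layered search for 1:
  depth 0: {0}
  depth 1: {2,3,4}
1 never appears.

Answer: UNREACHABLE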